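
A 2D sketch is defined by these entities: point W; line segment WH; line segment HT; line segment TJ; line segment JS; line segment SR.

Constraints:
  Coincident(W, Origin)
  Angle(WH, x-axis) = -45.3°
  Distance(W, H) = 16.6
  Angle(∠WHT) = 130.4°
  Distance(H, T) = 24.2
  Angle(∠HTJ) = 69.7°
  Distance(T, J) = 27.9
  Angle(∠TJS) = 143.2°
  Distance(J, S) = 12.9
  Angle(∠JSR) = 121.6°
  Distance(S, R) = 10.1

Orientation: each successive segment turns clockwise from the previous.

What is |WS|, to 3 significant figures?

25.1

W is at the origin; WH runs at -45.3° with length 16.6, so H = (11.7, -11.8). ∠WHT = 130.4° gives HT at -94.9° from the x-axis; with |HT| = 24.2, T = (9.61, -35.9). ∠HTJ = 69.7° gives TJ at 155° from the x-axis; with |TJ| = 27.9, J = (-15.6, -24.0). ∠TJS = 143.2° gives JS at 118° from the x-axis; with |JS| = 12.9, S = (-21.7, -12.6). Then |WS| = |S − W| = 25.1.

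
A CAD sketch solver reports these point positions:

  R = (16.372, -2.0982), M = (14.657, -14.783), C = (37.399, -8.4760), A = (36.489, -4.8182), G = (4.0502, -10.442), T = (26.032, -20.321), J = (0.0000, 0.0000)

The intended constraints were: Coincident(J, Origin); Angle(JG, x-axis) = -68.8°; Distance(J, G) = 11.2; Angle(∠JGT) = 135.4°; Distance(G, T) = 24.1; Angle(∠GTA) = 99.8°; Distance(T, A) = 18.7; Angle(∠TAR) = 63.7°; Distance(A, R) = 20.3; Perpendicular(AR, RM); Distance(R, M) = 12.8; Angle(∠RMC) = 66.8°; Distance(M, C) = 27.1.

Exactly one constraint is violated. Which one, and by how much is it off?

Distance(M, C) = 27.1 — off by 3.50.

J = (0.00, 0.00) ✓; JG at -68.80° ✓; |JG| = 11.20 ✓; ∠JGT = 135.4° ✓; |GT| = 24.10 ✓; ∠GTA = 99.80° ✓; |TA| = 18.70 ✓; ∠TAR = 63.70° ✓; |AR| = 20.30 ✓; ∠(AR, RM) = 90.00° ✓; |RM| = 12.80 ✓; ∠RMC = 66.80° ✓; |MC| = 23.60 ✗.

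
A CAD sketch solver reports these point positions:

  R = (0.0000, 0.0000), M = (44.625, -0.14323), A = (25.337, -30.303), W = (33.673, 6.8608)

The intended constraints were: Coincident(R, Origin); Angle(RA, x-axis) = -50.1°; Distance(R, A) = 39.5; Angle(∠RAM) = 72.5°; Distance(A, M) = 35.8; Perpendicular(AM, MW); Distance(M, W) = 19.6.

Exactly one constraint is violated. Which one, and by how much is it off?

Distance(M, W) = 19.6 — off by 6.60.

R = (0.00, 0.00) ✓; RA at -50.10° ✓; |RA| = 39.50 ✓; ∠RAM = 72.50° ✓; |AM| = 35.80 ✓; ∠(AM, MW) = 90.00° ✓; |MW| = 13.00 ✗.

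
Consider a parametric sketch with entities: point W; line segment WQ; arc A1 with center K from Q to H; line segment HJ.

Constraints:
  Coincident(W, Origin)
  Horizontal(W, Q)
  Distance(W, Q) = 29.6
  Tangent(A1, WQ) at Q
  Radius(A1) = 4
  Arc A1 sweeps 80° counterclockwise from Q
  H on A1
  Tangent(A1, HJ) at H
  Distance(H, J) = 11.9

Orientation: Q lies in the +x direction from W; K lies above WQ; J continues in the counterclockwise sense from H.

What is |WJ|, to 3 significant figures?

38.6

W is at the origin; WQ is horizontal with |WQ| = 29.6 and Q on the +x side, so Q = (29.6, 0.00). Tangency of A1 to WQ means the radius KQ is perpendicular to WQ, so K = Q + (0, 4) = (29.6, 4.00). On A1, Q sits at bearing -90° from K; an 80° counterclockwise sweep puts H at bearing -10°, so H = K + 4.0·(cos -10°, sin -10°) = (33.5, 3.31). Since A1 is tangent to HJ there, KH ⟂ HJ, so HJ runs along (−sin -10°, cos -10°); with |HJ| = 11.9, J = (35.6, 15.0). Then |WJ| = |J − W| = 38.6.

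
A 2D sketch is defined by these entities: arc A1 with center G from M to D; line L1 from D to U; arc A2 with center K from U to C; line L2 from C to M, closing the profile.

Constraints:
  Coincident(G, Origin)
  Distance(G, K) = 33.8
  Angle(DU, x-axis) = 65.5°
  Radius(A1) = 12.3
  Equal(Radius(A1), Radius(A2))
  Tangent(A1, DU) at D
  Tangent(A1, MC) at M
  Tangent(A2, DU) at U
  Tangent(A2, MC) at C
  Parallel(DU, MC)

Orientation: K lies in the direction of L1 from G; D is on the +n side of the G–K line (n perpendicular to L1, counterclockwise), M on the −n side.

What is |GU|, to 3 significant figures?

36.0

The slot axis is L1's direction at 65.5°, so u = (cos 65.5°, sin 65.5°) = (0.415, 0.910) and n = (−sin 65.5°, cos 65.5°) = (-0.910, 0.415). G is at the origin and K lies 33.8 along u from G, so K = 33.8·u = (14.0, 30.8). Tangency of A1 to both parallel lines with radius 12.3 puts D and M at G ± 12.3·n: D = (-11.2, 5.10), M = (11.2, -5.10). Equal radii place U and C the same way about K: U = K + 12.3·n = (2.82, 35.9), C = K − 12.3·n = (25.2, 25.7). Then |GU| = |U − G| = 36.0.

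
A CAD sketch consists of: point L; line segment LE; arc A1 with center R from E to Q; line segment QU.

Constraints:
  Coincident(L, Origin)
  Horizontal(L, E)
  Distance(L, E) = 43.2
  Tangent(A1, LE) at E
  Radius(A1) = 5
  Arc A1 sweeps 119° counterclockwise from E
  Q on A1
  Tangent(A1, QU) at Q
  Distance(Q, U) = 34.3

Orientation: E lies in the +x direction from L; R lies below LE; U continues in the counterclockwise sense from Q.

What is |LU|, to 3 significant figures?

66.9

On A1, E sits at bearing 90° from R; a 119° counterclockwise sweep puts Q at bearing 209°, so Q = R + 5.0·(cos 209°, sin 209°) = (38.8, -7.42). The tangent condition forces RQ to be normal to QU, so QU runs along (−sin 209°, cos 209°); with |QU| = 34.3, U = (55.5, -37.4). Then |LU| = |U − L| = 66.9.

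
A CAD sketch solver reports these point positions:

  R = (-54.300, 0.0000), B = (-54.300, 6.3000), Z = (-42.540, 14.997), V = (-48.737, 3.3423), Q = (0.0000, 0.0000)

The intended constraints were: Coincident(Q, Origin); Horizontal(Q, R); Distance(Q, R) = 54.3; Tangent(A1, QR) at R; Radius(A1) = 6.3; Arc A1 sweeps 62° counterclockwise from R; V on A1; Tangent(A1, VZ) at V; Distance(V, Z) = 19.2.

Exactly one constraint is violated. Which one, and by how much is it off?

Distance(V, Z) = 19.2 — off by 6.00.

Q = (0.00, 0.00) ✓; Q.y = 0.00, R.y = 0.00 ✓; |QR| = 54.30 ✓; ∠(BR, RQ) = 90.00° ✓; |BR| = 6.300 ✓; bearing(B→V) − bearing(B→R) = 62.00° ✓; |BV| = 6.300 ✓; ∠(BV, VZ) = 90.00° ✓; |VZ| = 13.20 ✗.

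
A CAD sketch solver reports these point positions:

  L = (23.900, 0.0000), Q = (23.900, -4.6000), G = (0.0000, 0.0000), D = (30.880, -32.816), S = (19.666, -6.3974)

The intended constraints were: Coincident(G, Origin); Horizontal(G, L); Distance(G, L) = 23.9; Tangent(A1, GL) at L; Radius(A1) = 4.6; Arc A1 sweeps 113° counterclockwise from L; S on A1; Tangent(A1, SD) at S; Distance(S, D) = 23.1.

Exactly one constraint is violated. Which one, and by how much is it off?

Distance(S, D) = 23.1 — off by 5.60.

G = (0.00, 0.00) ✓; G.y = 0.00, L.y = 0.00 ✓; |GL| = 23.90 ✓; ∠(QL, LG) = 90.00° ✓; |QL| = 4.600 ✓; bearing(Q→S) − bearing(Q→L) = 113.0° ✓; |QS| = 4.600 ✓; ∠(QS, SD) = 90.00° ✓; |SD| = 28.70 ✗.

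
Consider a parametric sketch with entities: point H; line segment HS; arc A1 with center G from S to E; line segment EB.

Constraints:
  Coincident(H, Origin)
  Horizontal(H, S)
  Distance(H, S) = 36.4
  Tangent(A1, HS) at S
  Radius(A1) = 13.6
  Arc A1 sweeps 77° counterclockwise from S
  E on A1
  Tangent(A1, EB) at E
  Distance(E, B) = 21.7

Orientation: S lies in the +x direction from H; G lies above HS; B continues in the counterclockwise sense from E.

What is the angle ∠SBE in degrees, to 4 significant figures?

16.78°

On A1, S sits at bearing -90° from G; a 77° counterclockwise sweep puts E at bearing -13°, so E = G + 13.6·(cos -13°, sin -13°) = (49.65, 10.54). Since A1 is tangent to EB there, GE ⟂ EB, so EB runs along (−sin -13°, cos -13°); with |EB| = 21.7, B = (54.53, 31.68). Then cos ∠SBE = BS·BE / (|BS||BE|), giving 16.78°.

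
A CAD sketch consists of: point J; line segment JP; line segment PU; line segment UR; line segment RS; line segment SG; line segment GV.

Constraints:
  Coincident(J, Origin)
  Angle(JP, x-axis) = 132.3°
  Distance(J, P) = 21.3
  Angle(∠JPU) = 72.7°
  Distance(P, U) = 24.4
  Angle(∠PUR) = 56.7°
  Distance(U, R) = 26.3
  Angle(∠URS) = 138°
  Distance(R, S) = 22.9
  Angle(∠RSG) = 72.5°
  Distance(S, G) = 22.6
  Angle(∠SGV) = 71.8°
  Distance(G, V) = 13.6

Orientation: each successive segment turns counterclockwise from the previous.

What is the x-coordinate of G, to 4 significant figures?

-4.223

J is at the origin; JP runs at 132.3° with length 21.3, so P = (-14.34, 15.75). ∠JPU = 72.7° gives PU at -120.4° from the x-axis; with |PU| = 24.4, U = (-26.68, -5.291). ∠PUR = 56.7° gives UR at 2.900° from the x-axis; with |UR| = 26.3, R = (-0.4161, -3.961). ∠URS = 138.0° gives RS at 44.90° from the x-axis; with |RS| = 22.9, S = (15.80, 12.20). ∠RSG = 72.5° gives SG at 152.4° from the x-axis; with |SG| = 22.6, G = (-4.223, 22.67). So G.x = -4.223.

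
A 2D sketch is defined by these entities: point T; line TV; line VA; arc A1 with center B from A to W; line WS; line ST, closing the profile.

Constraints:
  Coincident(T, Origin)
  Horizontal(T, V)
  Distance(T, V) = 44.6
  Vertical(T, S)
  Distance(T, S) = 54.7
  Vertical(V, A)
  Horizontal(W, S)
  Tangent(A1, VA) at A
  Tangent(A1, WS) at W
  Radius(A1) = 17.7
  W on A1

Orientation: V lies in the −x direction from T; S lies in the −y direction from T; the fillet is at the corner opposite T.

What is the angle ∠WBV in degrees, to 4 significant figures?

154.4°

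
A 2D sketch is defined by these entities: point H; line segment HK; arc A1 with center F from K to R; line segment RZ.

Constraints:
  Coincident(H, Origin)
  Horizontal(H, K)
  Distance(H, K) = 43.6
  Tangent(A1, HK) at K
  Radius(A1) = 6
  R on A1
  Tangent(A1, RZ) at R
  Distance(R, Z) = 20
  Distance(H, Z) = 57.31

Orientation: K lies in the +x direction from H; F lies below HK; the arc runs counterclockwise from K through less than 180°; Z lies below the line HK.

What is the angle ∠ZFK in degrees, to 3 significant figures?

158°

Checks: |FK| = 6.000 ✓; |FR| = 6.000 ✓; ∠(FR, RZ) = 90.00° ✓; |RZ| = 20.00 ✓; |HZ| = 57.31 ✓.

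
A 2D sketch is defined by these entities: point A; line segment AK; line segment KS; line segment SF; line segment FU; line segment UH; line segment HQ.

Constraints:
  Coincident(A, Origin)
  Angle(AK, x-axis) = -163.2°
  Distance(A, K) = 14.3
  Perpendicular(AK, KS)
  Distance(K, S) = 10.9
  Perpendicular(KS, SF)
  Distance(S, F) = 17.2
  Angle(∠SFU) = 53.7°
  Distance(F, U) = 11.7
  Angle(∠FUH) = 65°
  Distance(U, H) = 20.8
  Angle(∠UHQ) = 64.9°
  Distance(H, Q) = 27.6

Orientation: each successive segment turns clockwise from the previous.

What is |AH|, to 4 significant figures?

24.19

A is at the origin; AK runs at -163.2° with length 14.3, so K = (-13.69, -4.133). The perpendicularity gives KS at right angles to AK, so KS runs at 106.8°; with |KS| = 10.9, S = (-16.84, 6.302). KS is perpendicular to SF, so SF runs at 16.80°; with |SF| = 17.2, F = (-0.3742, 11.27). ∠SFU = 53.7° gives FU at -109.5° from the x-axis; with |FU| = 11.7, U = (-4.280, 0.2441). ∠FUH = 65.0° gives UH at 135.5° from the x-axis; with |UH| = 20.8, H = (-19.12, 14.82). Then |AH| = |H − A| = 24.19.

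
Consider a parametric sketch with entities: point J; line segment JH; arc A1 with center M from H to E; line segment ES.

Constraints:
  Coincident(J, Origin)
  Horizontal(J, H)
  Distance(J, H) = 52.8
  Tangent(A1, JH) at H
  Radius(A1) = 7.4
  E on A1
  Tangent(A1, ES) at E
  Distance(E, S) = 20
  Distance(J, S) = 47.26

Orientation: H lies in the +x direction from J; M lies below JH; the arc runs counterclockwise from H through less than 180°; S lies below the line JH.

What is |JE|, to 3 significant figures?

46.0

Checks: |ME| = 7.400 ✓; ∠(ME, ES) = 90.00° ✓; |ES| = 20.00 ✓; |JS| = 47.26 ✓.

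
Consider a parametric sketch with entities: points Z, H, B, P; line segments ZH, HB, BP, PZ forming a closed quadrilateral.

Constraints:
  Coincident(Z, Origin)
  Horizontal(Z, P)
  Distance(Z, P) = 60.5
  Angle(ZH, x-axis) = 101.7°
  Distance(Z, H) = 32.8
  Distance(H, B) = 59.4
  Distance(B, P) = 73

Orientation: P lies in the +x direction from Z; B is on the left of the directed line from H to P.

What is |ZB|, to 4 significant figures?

80.10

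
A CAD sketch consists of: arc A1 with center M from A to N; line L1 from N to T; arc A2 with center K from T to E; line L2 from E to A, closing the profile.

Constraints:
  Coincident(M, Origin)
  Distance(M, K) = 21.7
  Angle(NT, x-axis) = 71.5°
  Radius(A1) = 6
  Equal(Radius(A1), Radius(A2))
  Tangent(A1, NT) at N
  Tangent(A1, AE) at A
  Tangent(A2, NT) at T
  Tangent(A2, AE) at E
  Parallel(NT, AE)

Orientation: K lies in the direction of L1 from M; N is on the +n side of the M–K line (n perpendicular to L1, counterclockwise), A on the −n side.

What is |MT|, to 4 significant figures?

22.51

The slot axis is L1's direction at 71.5°, so u = (cos 71.5°, sin 71.5°) = (0.3173, 0.9483) and n = (−sin 71.5°, cos 71.5°) = (-0.9483, 0.3173). M is at the origin and K lies 21.7 along u from M, so K = 21.7·u = (6.886, 20.58). Tangency of A1 to both parallel lines with radius 6.0 puts N and A at M ± 6.0·n: N = (-5.690, 1.904), A = (5.690, -1.904). Equal radii place T and E the same way about K: T = K + 6.0·n = (1.196, 22.48), E = K − 6.0·n = (12.58, 18.67). Then |MT| = |T − M| = 22.51.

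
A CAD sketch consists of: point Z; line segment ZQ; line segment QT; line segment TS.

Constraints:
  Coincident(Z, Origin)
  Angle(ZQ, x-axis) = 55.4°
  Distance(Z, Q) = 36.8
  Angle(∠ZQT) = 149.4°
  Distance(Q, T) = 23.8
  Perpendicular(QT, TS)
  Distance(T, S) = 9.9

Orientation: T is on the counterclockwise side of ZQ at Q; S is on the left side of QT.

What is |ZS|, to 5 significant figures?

56.174

Z is at the origin; ZQ runs at 55.4° with length 36.8, so Q = 36.8·(cos 55.4°, sin 55.4°) = (20.897, 30.291). ∠ZQT = 149.4°, so QT runs at 55.4° + (180° − 149.4°) = 86.000° from the x-axis; with |QT| = 23.8, T = Q + 23.8·(cos 86.000°, sin 86.000°) = (22.557, 54.033). QT is perpendicular to TS; with |TS| = 9.9 on the left of QT, S = T + 9.9·(-0.99756, 0.069756) = (12.681, 54.724). Then |ZS| = |S − Z| = 56.174.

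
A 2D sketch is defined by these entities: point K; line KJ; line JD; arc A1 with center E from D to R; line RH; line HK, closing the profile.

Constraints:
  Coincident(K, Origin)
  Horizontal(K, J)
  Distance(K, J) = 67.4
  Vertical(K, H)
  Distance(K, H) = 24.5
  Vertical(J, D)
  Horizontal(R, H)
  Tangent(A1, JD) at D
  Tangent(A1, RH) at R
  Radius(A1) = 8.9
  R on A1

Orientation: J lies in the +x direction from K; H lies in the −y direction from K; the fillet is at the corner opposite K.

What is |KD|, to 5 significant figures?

69.182

K is at the origin; KJ is horizontal with |KJ| = 67.4 and J on the +x side, so J = (67.400, 0.0000). KH is vertical with |KH| = 24.5 and H on the −y side, so H = (0.0000, -24.500). The virtual corner opposite K is at (67.400, -24.500). The tangent condition forces ED to be normal to JD and A1 meets RH tangentially, so ER is at right angles to RH, with radius 8.9, so the center E sits 8.9 in from both sides at E = (58.500, -15.600). That places the tangent points at D = (67.400, -15.600) on JD and R = (58.500, -24.500) on RH. Then |KD| = |D − K| = 69.182.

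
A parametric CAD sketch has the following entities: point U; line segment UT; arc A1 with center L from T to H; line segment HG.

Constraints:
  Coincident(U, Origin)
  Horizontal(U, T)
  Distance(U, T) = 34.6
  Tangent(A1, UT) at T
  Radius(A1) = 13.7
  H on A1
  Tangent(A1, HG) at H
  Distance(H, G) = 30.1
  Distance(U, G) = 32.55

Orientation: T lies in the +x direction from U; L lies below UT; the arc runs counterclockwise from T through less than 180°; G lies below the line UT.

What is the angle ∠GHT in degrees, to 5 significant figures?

151.17°

Checks: U.y = 0.00, T.y = 0.00 ✓; |LH| = 13.70 ✓; ∠(LH, HG) = 90.00° ✓; |HG| = 30.10 ✓; |UG| = 32.55 ✓.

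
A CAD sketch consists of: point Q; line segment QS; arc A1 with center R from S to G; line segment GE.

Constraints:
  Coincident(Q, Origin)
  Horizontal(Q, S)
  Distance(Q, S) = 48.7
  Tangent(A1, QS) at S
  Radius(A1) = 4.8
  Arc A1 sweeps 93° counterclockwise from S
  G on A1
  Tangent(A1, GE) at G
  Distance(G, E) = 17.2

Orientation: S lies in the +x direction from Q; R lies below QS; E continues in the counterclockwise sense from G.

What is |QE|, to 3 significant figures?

50.0

Q is at the origin; QS is horizontal with |QS| = 48.7 and S on the +x side, so S = (48.7, 0.00). Since A1 is tangent to QS there, RS ⟂ QS, so R = S + (0, -4.8) = (48.7, -4.80). On A1, S sits at bearing 90° from R; a 93° counterclockwise sweep puts G at bearing 183°, so G = R + 4.8·(cos 183°, sin 183°) = (43.9, -5.05). The tangent condition forces RG to be normal to GE, so GE runs along (−sin 183°, cos 183°); with |GE| = 17.2, E = (44.8, -22.2). Then |QE| = |E − Q| = 50.0.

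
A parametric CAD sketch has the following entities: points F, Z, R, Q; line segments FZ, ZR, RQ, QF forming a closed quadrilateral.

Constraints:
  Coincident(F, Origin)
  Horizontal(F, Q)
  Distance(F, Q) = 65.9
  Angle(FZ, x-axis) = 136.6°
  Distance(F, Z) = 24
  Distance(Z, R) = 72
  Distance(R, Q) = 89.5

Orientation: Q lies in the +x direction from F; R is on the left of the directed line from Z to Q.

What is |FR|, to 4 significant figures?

80.19

F is at the origin; F and Q share the same y with |FQ| = 65.9 and Q in +x, so Q = (65.9, 0). FZ runs at 136.6° with |FZ| = 24.0, so Z = (-17.44, 16.49). R is determined by |ZR| = 72.0 and |RQ| = 89.5 together: it lies at the intersection of circle(Z, 72.0) and circle(Q, 89.5). With |ZQ| = 84.95, the foot of the radical line on ZQ is 25.84 from Z and the perpendicular offset is √(72.0² − 25.84²) = 67.20. Taking the left-of-ZQ solution: R = (20.96, 77.40).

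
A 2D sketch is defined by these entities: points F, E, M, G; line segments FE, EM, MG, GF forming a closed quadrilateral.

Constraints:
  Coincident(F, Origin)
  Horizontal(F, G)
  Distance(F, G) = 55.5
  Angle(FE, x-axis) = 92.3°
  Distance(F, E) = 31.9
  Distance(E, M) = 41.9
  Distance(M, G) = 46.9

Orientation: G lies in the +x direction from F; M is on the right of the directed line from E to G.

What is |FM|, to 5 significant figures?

12.770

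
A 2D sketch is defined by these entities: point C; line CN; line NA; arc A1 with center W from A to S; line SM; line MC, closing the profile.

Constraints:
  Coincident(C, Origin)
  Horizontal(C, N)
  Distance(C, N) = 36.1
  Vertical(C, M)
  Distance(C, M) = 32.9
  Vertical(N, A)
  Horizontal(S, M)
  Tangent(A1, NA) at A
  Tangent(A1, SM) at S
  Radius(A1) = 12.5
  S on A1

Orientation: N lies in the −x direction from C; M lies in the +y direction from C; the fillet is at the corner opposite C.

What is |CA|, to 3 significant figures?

41.5

The virtual corner opposite C is at (-36.1, 32.9). Since A1 is tangent to NA there, WA ⟂ NA and since A1 is tangent to SM there, WS ⟂ SM, with radius 12.5, so the center W sits 12.5 in from both sides at W = (-23.6, 20.4). That places the tangent points at A = (-36.1, 20.4) on NA and S = (-23.6, 32.9) on SM. Then |CA| = |A − C| = 41.5.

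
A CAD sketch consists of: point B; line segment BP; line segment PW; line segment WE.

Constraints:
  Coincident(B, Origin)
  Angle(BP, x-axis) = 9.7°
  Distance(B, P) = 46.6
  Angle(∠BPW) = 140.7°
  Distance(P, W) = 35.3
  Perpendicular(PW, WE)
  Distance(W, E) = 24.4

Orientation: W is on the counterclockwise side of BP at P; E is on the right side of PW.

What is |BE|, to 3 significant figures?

89.4

∠BPW = 140.7°, so PW runs at 9.7° + (180° − 140.7°) = 49.0° from the x-axis; with |PW| = 35.3, W = P + 35.3·(cos 49.0°, sin 49.0°) = (69.1, 34.5). PW is perpendicular to WE; with |WE| = 24.4 on the right of PW, E = W + 24.4·(0.755, -0.656) = (87.5, 18.5). Then |BE| = |E − B| = 89.4.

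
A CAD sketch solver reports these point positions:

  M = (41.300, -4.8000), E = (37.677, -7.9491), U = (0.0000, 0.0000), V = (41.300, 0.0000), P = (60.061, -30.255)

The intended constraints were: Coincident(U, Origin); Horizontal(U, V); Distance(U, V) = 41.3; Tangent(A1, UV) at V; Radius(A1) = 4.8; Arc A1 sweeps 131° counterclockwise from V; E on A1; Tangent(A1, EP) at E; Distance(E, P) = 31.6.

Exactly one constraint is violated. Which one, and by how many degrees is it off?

Tangent(A1, EP) at E — off by 4.10°.

U = (0.00, 0.00) ✓; U.y = 0.00, V.y = 0.00 ✓; |UV| = 41.30 ✓; ∠(MV, VU) = 90.00° ✓; |MV| = 4.800 ✓; bearing(M→E) − bearing(M→V) = 131.0° ✓; |ME| = 4.800 ✓; ∠(ME, EP) = 85.90° ✗; |EP| = 31.60 ✓.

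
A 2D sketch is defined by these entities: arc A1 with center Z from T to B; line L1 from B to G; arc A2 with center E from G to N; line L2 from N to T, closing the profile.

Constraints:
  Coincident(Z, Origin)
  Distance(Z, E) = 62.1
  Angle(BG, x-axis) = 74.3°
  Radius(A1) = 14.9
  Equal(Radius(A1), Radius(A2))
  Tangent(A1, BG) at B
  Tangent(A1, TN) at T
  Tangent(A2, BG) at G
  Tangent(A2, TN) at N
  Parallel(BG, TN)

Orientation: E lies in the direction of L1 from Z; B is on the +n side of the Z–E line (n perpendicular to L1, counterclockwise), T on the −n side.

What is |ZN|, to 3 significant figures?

63.9

The slot axis is L1's direction at 74.3°, so u = (cos 74.3°, sin 74.3°) = (0.271, 0.963) and n = (−sin 74.3°, cos 74.3°) = (-0.963, 0.271). Z is at the origin and E lies 62.1 along u from Z, so E = 62.1·u = (16.8, 59.8). Tangency of A1 to both parallel lines with radius 14.9 puts B and T at Z ± 14.9·n: B = (-14.3, 4.03), T = (14.3, -4.03). Equal radii place G and N the same way about E: G = E + 14.9·n = (2.46, 63.8), N = E − 14.9·n = (31.1, 55.8). Then |ZN| = |N − Z| = 63.9.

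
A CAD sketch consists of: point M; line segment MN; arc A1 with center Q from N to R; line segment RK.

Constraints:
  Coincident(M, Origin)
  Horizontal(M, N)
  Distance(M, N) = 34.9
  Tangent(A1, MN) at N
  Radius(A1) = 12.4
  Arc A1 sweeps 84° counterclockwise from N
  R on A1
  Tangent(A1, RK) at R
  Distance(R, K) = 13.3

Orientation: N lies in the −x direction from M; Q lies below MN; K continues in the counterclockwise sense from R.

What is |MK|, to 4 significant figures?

54.37

M is at the origin; M and N share the same y with |MN| = 34.9 and N on the −x side, so N = (-34.90, 0.000). A1 meets MN tangentially, so QN is at right angles to MN, so Q = N + (0, -12.4) = (-34.90, -12.40). On A1, N sits at bearing 90° from Q; an 84° counterclockwise sweep puts R at bearing 174°, so R = Q + 12.4·(cos 174°, sin 174°) = (-47.23, -11.10). Since A1 is tangent to RK there, QR ⟂ RK, so RK runs along (−sin 174°, cos 174°); with |RK| = 13.3, K = (-48.62, -24.33). Then |MK| = |K − M| = 54.37.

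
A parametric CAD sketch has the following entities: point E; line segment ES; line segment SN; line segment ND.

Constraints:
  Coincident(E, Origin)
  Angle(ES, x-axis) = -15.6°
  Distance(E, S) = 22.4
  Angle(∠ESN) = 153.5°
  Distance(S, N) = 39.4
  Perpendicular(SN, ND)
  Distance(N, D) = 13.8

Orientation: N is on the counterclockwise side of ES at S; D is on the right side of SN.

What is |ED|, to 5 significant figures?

64.032

E is at the origin; ES runs at -15.6° with length 22.4, so S = 22.4·(cos -15.6°, sin -15.6°) = (21.575, -6.0238). ∠ESN = 153.5°, so SN runs at -15.6° + (180° − 153.5°) = 10.900° from the x-axis; with |SN| = 39.4, N = S + 39.4·(cos 10.900°, sin 10.900°) = (60.264, 1.4266). SN ⟂ ND; with |ND| = 13.8 on the right of SN, D = N + 13.8·(0.18910, -0.98196) = (62.874, -12.124). Then |ED| = |D − E| = 64.032.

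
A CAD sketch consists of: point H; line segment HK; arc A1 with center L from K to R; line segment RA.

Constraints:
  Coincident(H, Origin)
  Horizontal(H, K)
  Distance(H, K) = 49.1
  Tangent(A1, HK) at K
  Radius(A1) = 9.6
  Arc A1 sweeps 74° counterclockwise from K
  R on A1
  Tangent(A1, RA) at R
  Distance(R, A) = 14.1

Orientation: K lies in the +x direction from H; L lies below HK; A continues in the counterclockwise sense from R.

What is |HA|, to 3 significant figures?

41.4

H is at the origin; HK is horizontal with |HK| = 49.1 and K on the +x side, so K = (49.1, 0.00). Tangency of A1 to HK means the radius LK is perpendicular to HK, so L = K + (0, -9.6) = (49.1, -9.60). On A1, K sits at bearing 90° from L; a 74° counterclockwise sweep puts R at bearing 164°, so R = L + 9.6·(cos 164°, sin 164°) = (39.9, -6.95). Tangency of A1 to RA means the radius LR is perpendicular to RA, so RA runs along (−sin 164°, cos 164°); with |RA| = 14.1, A = (36.0, -20.5). Then |HA| = |A − H| = 41.4.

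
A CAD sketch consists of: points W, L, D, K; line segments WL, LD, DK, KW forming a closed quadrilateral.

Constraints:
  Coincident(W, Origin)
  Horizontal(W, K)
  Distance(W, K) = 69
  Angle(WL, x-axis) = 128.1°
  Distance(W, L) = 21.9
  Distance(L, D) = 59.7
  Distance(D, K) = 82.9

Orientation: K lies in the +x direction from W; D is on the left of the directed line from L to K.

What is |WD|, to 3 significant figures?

69.6

W is at the origin; WK is horizontal with |WK| = 69.0 and K in +x, so K = (69.0, 0). WL runs at 128.1° with |WL| = 21.9, so L = (-13.5, 17.2). D is determined by |LD| = 59.7 and |DK| = 82.9 together: it lies at the intersection of circle(L, 59.7) and circle(K, 82.9). With |LK| = 84.3, the foot of the radical line on LK is 22.5 from L and the perpendicular offset is √(59.7² − 22.5²) = 55.3. Taking the left-of-LK solution: D = (19.8, 66.7).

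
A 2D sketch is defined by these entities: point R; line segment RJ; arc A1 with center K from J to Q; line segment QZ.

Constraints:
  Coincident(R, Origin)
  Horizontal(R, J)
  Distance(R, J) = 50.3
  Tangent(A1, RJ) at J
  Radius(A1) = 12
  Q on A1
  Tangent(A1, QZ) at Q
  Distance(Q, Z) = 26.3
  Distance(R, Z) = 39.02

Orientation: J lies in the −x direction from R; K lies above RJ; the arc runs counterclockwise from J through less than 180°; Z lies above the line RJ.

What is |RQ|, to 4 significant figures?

40.40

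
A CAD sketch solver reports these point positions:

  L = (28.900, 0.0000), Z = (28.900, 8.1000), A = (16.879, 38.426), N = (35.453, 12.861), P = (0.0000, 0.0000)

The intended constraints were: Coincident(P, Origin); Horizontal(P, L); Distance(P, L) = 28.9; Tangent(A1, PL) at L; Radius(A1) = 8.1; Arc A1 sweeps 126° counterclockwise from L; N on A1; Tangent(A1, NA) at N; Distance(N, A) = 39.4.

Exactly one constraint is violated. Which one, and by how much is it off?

Distance(N, A) = 39.4 — off by 7.80.

P = (0.00, 0.00) ✓; P.y = 0.00, L.y = 0.00 ✓; |PL| = 28.90 ✓; ∠(ZL, LP) = 90.00° ✓; |ZL| = 8.100 ✓; bearing(Z→N) − bearing(Z→L) = 126.0° ✓; |ZN| = 8.100 ✓; ∠(ZN, NA) = 90.00° ✓; |NA| = 31.60 ✗.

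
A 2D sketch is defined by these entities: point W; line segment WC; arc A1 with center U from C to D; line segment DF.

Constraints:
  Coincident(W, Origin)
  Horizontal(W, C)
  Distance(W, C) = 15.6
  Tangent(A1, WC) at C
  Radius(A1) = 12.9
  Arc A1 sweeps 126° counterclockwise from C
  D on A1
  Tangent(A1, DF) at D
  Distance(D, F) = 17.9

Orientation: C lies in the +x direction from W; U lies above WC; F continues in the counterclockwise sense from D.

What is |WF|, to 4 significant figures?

38.25

W is at the origin; W and C share the same y with |WC| = 15.6 and C on the +x side, so C = (15.60, 0.000). The tangent condition forces UC to be normal to WC, so U = C + (0, 12.9) = (15.60, 12.90). On A1, C sits at bearing -90° from U; a 126° counterclockwise sweep puts D at bearing 36°, so D = U + 12.9·(cos 36°, sin 36°) = (26.04, 20.48). A1 meets DF tangentially, so UD is at right angles to DF, so DF runs along (−sin 36°, cos 36°); with |DF| = 17.9, F = (15.51, 34.96). Then |WF| = |F − W| = 38.25.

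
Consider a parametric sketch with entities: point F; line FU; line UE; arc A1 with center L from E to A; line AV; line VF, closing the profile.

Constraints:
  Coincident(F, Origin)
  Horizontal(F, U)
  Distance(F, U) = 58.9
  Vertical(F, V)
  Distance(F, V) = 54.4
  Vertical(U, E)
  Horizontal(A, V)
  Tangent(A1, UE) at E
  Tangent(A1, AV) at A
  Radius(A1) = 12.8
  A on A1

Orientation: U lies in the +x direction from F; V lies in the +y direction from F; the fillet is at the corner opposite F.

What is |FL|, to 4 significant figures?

62.09

FV is vertical with |FV| = 54.4 and V on the +y side, so V = (0.000, 54.40). The virtual corner opposite F is at (58.90, 54.40). Tangency of A1 to UE means the radius LE is perpendicular to UE and since A1 is tangent to AV there, LA ⟂ AV, with radius 12.8, so the center L sits 12.8 in from both sides at L = (46.10, 41.60). Then |FL| = |L − F| = 62.09.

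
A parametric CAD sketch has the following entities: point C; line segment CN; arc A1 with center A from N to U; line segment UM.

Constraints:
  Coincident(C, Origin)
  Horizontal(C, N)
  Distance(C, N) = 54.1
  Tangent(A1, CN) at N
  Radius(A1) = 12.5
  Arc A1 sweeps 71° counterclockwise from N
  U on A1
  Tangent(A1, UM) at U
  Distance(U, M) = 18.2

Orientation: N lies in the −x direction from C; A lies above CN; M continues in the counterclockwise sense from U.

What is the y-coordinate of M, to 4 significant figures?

25.64

On A1, N sits at bearing -90° from A; a 71° counterclockwise sweep puts U at bearing -19°, so U = A + 12.5·(cos -19°, sin -19°) = (-42.28, 8.430). The tangent condition forces AU to be normal to UM, so UM runs along (−sin -19°, cos -19°); with |UM| = 18.2, M = (-36.36, 25.64). So M.y = 25.64.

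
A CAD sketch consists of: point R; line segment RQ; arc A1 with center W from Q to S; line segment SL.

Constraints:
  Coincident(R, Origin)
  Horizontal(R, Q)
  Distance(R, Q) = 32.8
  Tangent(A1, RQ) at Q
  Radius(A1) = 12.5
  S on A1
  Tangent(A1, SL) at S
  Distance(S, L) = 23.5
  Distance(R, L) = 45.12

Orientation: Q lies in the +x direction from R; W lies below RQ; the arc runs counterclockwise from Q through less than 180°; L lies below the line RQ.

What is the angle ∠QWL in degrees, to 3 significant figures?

162°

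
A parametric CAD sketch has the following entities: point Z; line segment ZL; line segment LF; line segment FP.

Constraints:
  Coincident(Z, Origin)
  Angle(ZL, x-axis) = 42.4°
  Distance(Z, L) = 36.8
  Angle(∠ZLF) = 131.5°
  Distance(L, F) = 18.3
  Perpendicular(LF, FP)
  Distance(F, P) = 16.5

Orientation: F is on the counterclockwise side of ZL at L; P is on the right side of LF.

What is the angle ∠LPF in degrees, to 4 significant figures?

47.96°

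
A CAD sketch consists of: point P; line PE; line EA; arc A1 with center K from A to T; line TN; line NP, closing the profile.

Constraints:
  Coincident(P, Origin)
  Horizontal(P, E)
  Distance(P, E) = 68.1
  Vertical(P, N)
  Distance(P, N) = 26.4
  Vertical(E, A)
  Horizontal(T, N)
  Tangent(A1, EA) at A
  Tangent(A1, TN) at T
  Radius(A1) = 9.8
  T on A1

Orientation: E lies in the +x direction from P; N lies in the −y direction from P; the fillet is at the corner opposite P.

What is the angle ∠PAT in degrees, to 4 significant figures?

58.70°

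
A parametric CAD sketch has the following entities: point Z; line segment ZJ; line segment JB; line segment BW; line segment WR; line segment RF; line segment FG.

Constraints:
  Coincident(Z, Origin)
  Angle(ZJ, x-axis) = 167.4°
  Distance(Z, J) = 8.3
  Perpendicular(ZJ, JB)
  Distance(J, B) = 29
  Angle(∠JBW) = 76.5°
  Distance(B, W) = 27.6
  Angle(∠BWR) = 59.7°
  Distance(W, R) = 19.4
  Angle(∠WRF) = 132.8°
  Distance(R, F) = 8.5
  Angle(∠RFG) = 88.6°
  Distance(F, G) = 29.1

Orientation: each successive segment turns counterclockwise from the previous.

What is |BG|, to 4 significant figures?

10.71

∠WRF = 132.8° gives RF at 168.4° from the x-axis; with |RF| = 8.5, F = (-5.206, -7.754). ∠RFG = 88.6° gives FG at -100.2° from the x-axis; with |FG| = 29.1, G = (-10.36, -36.39). Then |BG| = |G − B| = 10.71.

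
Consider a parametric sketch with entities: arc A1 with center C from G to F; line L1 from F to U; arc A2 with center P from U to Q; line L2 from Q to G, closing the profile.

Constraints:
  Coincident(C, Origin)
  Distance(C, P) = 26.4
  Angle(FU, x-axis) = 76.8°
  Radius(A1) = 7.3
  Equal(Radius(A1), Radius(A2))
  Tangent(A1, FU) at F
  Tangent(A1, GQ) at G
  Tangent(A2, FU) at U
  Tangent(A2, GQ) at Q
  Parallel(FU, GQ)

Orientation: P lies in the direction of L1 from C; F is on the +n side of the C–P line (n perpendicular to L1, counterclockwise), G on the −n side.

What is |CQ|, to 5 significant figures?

27.391

The slot axis is L1's direction at 76.8°, so u = (cos 76.8°, sin 76.8°) = (0.22835, 0.97358) and n = (−sin 76.8°, cos 76.8°) = (-0.97358, 0.22835). C is at the origin and P lies 26.4 along u from C, so P = 26.4·u = (6.0285, 25.702). Tangency of A1 to both parallel lines with radius 7.3 puts F and G at C ± 7.3·n: F = (-7.1071, 1.6670), G = (7.1071, -1.6670). Equal radii place U and Q the same way about P: U = P + 7.3·n = (-1.0787, 27.369), Q = P − 7.3·n = (13.136, 24.036). Then |CQ| = |Q − C| = 27.391.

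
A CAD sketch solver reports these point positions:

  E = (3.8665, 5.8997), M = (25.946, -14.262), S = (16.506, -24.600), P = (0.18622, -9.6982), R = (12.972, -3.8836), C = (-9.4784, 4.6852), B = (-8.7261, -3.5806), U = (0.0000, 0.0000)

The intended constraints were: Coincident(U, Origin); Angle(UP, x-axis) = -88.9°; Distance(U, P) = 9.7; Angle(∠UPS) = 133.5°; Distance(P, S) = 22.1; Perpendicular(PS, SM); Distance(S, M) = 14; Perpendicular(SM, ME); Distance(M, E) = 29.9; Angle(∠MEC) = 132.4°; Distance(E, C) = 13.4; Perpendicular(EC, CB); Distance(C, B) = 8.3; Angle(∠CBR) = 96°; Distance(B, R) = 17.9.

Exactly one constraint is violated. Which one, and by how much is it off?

Distance(B, R) = 17.9 — off by 3.80.

U = (0.00, 0.00) ✓; UP at -88.90° ✓; |UP| = 9.700 ✓; ∠UPS = 133.5° ✓; |PS| = 22.10 ✓; ∠(PS, SM) = 90.00° ✓; |SM| = 14.00 ✓; ∠(SM, ME) = 90.00° ✓; |ME| = 29.90 ✓; ∠MEC = 132.4° ✓; |EC| = 13.40 ✓; ∠(EC, CB) = 90.00° ✓; |CB| = 8.300 ✓; ∠CBR = 96.00° ✓; |BR| = 21.70 ✗.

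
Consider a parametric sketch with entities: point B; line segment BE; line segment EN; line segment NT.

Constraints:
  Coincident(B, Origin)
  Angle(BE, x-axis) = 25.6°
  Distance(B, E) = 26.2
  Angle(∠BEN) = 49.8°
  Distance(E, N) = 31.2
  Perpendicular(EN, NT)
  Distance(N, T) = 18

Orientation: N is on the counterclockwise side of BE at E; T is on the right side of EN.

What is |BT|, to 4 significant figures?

40.61

∠BEN = 49.8°, so EN runs at 25.6° + (180° − 49.8°) = 155.8° from the x-axis; with |EN| = 31.2, N = E + 31.2·(cos 155.8°, sin 155.8°) = (-4.830, 24.11). The perpendicularity gives NT at right angles to EN; with |NT| = 18.0 on the right of EN, T = N + 18.0·(0.4099, 0.9121) = (2.548, 40.53). Then |BT| = |T − B| = 40.61.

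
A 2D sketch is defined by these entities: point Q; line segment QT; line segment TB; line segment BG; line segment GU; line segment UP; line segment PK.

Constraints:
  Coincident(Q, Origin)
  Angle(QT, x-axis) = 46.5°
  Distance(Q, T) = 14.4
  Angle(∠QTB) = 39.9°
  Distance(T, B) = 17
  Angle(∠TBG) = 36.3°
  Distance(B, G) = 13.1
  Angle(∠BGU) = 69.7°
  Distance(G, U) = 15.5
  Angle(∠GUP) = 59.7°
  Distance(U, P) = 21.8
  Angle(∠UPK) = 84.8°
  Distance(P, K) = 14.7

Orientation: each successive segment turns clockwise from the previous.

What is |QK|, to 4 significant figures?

7.878

∠GUP = 59.7° gives UP at -107.9° from the x-axis; with |UP| = 21.8, P = (10.21, -12.91). ∠UPK = 84.8° gives PK at 156.9° from the x-axis; with |PK| = 14.7, K = (-3.316, -7.146). Then |QK| = |K − Q| = 7.878.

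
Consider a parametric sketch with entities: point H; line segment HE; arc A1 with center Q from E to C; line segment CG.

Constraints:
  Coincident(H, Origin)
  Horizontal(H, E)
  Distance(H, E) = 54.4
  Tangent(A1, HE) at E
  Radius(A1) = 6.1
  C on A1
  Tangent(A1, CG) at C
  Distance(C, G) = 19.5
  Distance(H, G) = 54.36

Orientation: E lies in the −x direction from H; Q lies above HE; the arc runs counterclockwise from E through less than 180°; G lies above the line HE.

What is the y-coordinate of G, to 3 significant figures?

25.5

Checks: H = (0.00, 0.00) ✓; |QC| = 6.100 ✓; ∠(QC, CG) = 90.00° ✓; |CG| = 19.50 ✓; |HG| = 54.36 ✓.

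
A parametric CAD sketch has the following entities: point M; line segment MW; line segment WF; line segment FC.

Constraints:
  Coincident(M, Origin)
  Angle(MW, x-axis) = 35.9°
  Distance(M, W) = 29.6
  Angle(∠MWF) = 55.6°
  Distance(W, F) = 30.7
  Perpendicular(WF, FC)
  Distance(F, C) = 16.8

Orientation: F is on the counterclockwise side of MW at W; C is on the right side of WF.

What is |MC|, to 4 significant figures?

43.53

M is at the origin; MW runs at 35.9° with length 29.6, so W = 29.6·(cos 35.9°, sin 35.9°) = (23.98, 17.36). ∠MWF = 55.6°, so WF runs at 35.9° + (180° − 55.6°) = 160.3° from the x-axis; with |WF| = 30.7, F = W + 30.7·(cos 160.3°, sin 160.3°) = (-4.926, 27.71). WF ⟂ FC; with |FC| = 16.8 on the right of WF, C = F + 16.8·(0.3371, 0.9415) = (0.7373, 43.52). Then |MC| = |C − M| = 43.53.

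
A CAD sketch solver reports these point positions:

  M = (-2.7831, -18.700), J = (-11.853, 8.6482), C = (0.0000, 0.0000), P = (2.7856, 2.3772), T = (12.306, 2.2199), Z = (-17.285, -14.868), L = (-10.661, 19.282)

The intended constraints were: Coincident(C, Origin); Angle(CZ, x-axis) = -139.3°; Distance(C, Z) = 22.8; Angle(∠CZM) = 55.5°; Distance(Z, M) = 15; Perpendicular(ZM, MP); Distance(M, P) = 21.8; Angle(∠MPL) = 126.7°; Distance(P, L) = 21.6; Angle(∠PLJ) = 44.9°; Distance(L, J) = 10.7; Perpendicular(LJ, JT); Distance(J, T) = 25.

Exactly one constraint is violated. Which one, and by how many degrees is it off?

Perpendicular(LJ, JT) — off by 8.50°.

C = (0.00, 0.00) ✓; CZ at -139.3° ✓; |CZ| = 22.80 ✓; ∠CZM = 55.50° ✓; |ZM| = 15.00 ✓; ∠(ZM, MP) = 90.00° ✓; |MP| = 21.80 ✓; ∠MPL = 126.7° ✓; |PL| = 21.60 ✓; ∠PLJ = 44.90° ✓; |LJ| = 10.70 ✓; ∠(LJ, JT) = 81.50° ✗; |JT| = 25.00 ✓.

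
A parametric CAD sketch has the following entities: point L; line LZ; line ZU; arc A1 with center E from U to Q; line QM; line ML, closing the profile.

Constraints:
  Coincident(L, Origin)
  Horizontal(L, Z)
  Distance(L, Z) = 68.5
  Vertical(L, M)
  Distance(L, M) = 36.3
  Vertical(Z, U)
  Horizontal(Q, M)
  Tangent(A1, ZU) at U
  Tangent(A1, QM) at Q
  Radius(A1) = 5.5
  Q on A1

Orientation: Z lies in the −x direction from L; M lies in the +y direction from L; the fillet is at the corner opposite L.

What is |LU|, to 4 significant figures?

75.11

L is at the origin; LZ is horizontal with |LZ| = 68.5 and Z on the −x side, so Z = (-68.50, 0.000). L and M share the same x with |LM| = 36.3 and M on the +y side, so M = (0.000, 36.30). The virtual corner opposite L is at (-68.50, 36.30). Since A1 is tangent to ZU there, EU ⟂ ZU and since A1 is tangent to QM there, EQ ⟂ QM, with radius 5.5, so the center E sits 5.5 in from both sides at E = (-63.00, 30.80). That places the tangent points at U = (-68.50, 30.80) on ZU and Q = (-63.00, 36.30) on QM. Then |LU| = |U − L| = 75.11.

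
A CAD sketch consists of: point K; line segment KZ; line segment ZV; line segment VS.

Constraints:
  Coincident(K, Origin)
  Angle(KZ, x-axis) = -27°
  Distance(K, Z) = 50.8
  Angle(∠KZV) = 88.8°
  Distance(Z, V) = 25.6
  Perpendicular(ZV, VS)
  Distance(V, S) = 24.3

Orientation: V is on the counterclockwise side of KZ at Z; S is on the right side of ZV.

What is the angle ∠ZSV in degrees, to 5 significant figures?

46.492°

K is at the origin; KZ runs at -27.0° with length 50.8, so Z = 50.8·(cos -27.0°, sin -27.0°) = (45.263, -23.063). ∠KZV = 88.8°, so ZV runs at -27.0° + (180° − 88.8°) = 64.200° from the x-axis; with |ZV| = 25.6, V = Z + 25.6·(cos 64.200°, sin 64.200°) = (56.405, -0.014557). The perpendicularity gives VS at right angles to ZV; with |VS| = 24.3 on the right of ZV, S = V + 24.3·(0.90032, -0.43523) = (78.283, -10.591). Then cos ∠ZSV = SZ·SV / (|SZ||SV|), giving 46.492°.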